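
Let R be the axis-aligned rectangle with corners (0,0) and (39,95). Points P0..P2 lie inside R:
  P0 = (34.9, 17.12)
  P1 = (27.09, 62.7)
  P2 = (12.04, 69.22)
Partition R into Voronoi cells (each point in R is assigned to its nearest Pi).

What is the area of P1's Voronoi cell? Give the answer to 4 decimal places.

1. box [0,39]×[0,95]: [(0, 0) (39, 0) (39, 95) (0, 95)]
2. ⊥bis P1·P0 via (30.995,39.91): [(0, 34.5991) (39, 41.2816) (39, 95) (0, 95)]  |A|=2225.3258
3. ⊥bis P1·P2 via (19.565,65.96): [(6.4581, 35.7057) (39, 41.2816) (39, 95) (32.1458, 95)]  |A|=1077.2557
4. canonical 4-gon: [(6.4581, 35.7057) (39, 41.2816) (39, 95) (32.1458, 95)]
5. shoelace: 1077.2557

Area of P1's cell: 1077.2557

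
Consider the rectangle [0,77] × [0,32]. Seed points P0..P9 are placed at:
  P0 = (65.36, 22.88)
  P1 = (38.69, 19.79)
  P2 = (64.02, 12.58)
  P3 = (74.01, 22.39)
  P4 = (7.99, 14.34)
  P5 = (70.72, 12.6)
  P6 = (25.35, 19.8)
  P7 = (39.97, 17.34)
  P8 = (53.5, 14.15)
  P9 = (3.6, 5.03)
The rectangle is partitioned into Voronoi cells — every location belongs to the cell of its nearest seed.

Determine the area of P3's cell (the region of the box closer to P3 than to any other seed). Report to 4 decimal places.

Area of P3's cell: 106.5225

1. box [0,77]×[0,32]: [(0, 0) (77, 0) (77, 32) (0, 32)]
2. ⊥bis P3·P0 via (69.685,22.635): [(68.4028, 0) (77, 0) (77, 32) (70.2155, 32)]  |A|=246.1074
3. ⊥bis P3·P1 via (56.35,21.09): [(68.4028, 0) (77, 0) (77, 32) (70.2155, 32)]  |A|=246.1074
4. ⊥bis P3·P2 via (69.015,17.485): [(69.3726, 17.1208) (77, 9.3535) (77, 32) (70.2155, 32)]  |A|=136.8405
5. ⊥bis P3·P4 via (41,18.365): [(69.3726, 17.1208) (77, 9.3535) (77, 32) (70.2155, 32)]  |A|=136.8405
6. ⊥bis P3·P5 via (72.365,17.495): [(69.4493, 18.4748) (77, 15.9374) (77, 32) (70.2155, 32)]  |A|=106.5225
7. ⊥bis P3·P6 via (49.68,21.095): [(69.4493, 18.4748) (77, 15.9374) (77, 32) (70.2155, 32)]  |A|=106.5225
8. ⊥bis P3·P7 via (56.99,19.865): [(69.4493, 18.4748) (77, 15.9374) (77, 32) (70.2155, 32)]  |A|=106.5225
9. ⊥bis P3·P8 via (63.755,18.27): [(69.4493, 18.4748) (77, 15.9374) (77, 32) (70.2155, 32)]  |A|=106.5225
10. ⊥bis P3·P9 via (38.805,13.71): [(69.4493, 18.4748) (77, 15.9374) (77, 32) (70.2155, 32)]  |A|=106.5225
11. canonical 4-gon: [(69.4493, 18.4748) (77, 15.9374) (77, 32) (70.2155, 32)]
12. shoelace: 106.5225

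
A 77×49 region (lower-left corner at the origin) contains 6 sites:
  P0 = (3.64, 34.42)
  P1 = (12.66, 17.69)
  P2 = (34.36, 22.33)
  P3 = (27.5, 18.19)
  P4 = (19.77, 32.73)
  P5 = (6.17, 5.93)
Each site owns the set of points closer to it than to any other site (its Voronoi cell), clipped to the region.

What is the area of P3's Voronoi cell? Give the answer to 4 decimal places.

1. box [0,77]×[0,49]: [(0, 0) (77, 0) (77, 49) (0, 49)]
2. ⊥bis P3·P0 via (15.57,26.305): [(0, 3.4153) (0, 0) (77, 0) (77, 49) (31.0075, 49)]  |A|=3066.2648
3. ⊥bis P3·P1 via (20.08,17.94): [(19.5986, 32.2275) (20.6844, 0) (77, 0) (77, 49) (31.0075, 49)]  |A|=2699.4931
4. ⊥bis P3·P2 via (30.93,20.26): [(21.7759, 35.4284) (19.5986, 32.2275) (20.6844, 0) (43.1569, 0)]  |A|=434.9031
5. ⊥bis P3·P4 via (23.635,25.46): [(26.7821, 27.1331) (19.8936, 23.471) (20.6844, 0) (43.1569, 0)]  |A|=387.1607
6. ⊥bis P3·P5 via (16.835,12.06): [(26.7821, 27.1331) (19.8936, 23.471) (20.4925, 5.6966) (23.7668, 0) (43.1569, 0)]  |A|=378.3811
7. canonical 5-gon: [(26.7821, 27.1331) (19.8936, 23.471) (20.4925, 5.6966) (23.7668, 0) (43.1569, 0)]
8. shoelace: 378.3811

Area of P3's cell: 378.3811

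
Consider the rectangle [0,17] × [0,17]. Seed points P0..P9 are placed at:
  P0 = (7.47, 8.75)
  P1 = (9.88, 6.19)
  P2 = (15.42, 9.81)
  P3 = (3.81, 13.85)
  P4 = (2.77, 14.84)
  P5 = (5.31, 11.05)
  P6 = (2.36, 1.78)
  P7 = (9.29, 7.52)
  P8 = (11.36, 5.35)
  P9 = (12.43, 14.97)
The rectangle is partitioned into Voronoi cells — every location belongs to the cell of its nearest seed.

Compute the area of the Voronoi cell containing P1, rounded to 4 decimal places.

1. box [0,17]×[0,17]: [(0, 0) (17, 0) (17, 17) (0, 17)]
2. ⊥bis P1·P0 via (8.675,7.47): [(0.7401, 0) (17, 0) (17, 15.3072)]  |A|=124.4471
3. ⊥bis P1·P2 via (12.65,8): [(11.3505, 9.9887) (0.7401, 0) (17, 0) (17, 1.3428)]  |A|=85.0012
4. ⊥bis P1·P3 via (6.845,10.02): [(11.3505, 9.9887) (0.7401, 0) (17, 0) (17, 1.3428)]  |A|=85.0012
5. ⊥bis P1·P4 via (6.325,10.515): [(11.3505, 9.9887) (0.7401, 0) (17, 0) (17, 1.3428)]  |A|=85.0012
6. ⊥bis P1·P5 via (7.595,8.62): [(11.3505, 9.9887) (0.7401, 0) (17, 0) (17, 1.3428)]  |A|=85.0012
7. ⊥bis P1·P6 via (6.12,3.985): [(11.3505, 9.9887) (5.712, 4.6807) (8.4569, 0) (17, 0) (17, 1.3428)]  |A|=66.9412
8. ⊥bis P1·P7 via (9.585,6.855): [(12.5413, 8.1664) (6.6286, 5.5435) (5.712, 4.6807) (8.4569, 0) (17, 0) (17, 1.3428)]  |A|=59.9922
9. ⊥bis P1·P8 via (10.62,5.77): [(11.7913, 7.8337) (6.6286, 5.5435) (5.712, 4.6807) (7.892, 0.9634)]  |A|=15.9135
10. ⊥bis P1·P9 via (11.155,10.58): [(11.7913, 7.8337) (6.6286, 5.5435) (5.712, 4.6807) (7.892, 0.9634)]  |A|=15.9135
11. canonical 4-gon: [(11.7913, 7.8337) (6.6286, 5.5435) (5.712, 4.6807) (7.892, 0.9634)]
12. shoelace: 15.9135

Area of P1's cell: 15.9135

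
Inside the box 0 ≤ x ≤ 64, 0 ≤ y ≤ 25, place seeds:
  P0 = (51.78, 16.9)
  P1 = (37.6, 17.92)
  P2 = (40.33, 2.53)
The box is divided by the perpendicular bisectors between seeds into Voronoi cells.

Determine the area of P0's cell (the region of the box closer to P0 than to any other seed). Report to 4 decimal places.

Area of P0's cell: 408.9346

1. box [0,64]×[0,25]: [(0, 0) (64, 0) (64, 25) (0, 25)]
2. ⊥bis P0·P1 via (44.69,17.41): [(43.4377, 0) (64, 0) (64, 25) (45.236, 25)]  |A|=491.5797
3. ⊥bis P0·P2 via (46.055,9.715): [(44.2405, 11.1608) (58.2475, 0) (64, 0) (64, 25) (45.236, 25)]  |A|=408.9346
4. canonical 5-gon: [(44.2405, 11.1608) (58.2475, 0) (64, 0) (64, 25) (45.236, 25)]
5. shoelace: 408.9346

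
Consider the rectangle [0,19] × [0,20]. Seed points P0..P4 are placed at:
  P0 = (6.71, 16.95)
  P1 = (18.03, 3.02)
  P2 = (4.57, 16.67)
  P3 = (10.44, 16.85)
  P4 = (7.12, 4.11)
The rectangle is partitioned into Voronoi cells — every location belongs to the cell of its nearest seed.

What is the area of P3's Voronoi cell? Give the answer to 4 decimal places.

1. box [0,19]×[0,20]: [(0, 0) (19, 0) (19, 20) (0, 20)]
2. ⊥bis P3·P0 via (8.575,16.9): [(8.1219, 0) (19, 0) (19, 20) (8.6581, 20)]  |A|=212.1997
3. ⊥bis P3·P1 via (14.235,9.935): [(8.301, 6.6784) (19, 12.5501) (19, 20) (8.6581, 20)]  |A|=108.739
4. ⊥bis P3·P2 via (7.505,16.76): [(8.301, 6.6784) (19, 12.5501) (19, 20) (8.6581, 20)]  |A|=108.739
5. ⊥bis P3·P4 via (8.78,10.48): [(8.4055, 10.5776) (13.152, 9.3407) (19, 12.5501) (19, 20) (8.6581, 20)]  |A|=99.4205
6. canonical 5-gon: [(8.4055, 10.5776) (13.152, 9.3407) (19, 12.5501) (19, 20) (8.6581, 20)]
7. shoelace: 99.4205

Area of P3's cell: 99.4205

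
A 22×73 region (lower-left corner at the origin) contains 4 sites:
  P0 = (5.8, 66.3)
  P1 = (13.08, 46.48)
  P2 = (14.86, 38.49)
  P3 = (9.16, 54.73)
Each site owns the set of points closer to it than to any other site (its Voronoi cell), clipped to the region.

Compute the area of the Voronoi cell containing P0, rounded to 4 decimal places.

1. box [0,22]×[0,73]: [(0, 0) (22, 0) (22, 73) (0, 73)]
2. ⊥bis P0·P1 via (9.44,56.39): [(0, 52.9226) (22, 61.0034) (22, 73) (0, 73)]  |A|=352.8141
3. ⊥bis P0·P2 via (10.33,52.395): [(0, 52.9226) (22, 61.0034) (22, 73) (0, 73)]  |A|=352.8141
4. ⊥bis P0·P3 via (7.48,60.515): [(0, 58.3428) (22, 64.7317) (22, 73) (0, 73)]  |A|=252.1809
5. canonical 4-gon: [(0, 58.3428) (22, 64.7317) (22, 73) (0, 73)]
6. shoelace: 252.1809

Area of P0's cell: 252.1809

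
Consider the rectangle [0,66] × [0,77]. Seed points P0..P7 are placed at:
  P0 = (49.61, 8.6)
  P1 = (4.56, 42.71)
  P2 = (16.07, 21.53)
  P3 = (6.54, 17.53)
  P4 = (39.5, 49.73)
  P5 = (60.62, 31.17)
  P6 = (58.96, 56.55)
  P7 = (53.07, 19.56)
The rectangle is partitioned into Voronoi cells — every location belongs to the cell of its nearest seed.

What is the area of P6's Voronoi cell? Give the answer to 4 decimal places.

1. box [0,66]×[0,77]: [(0, 0) (66, 0) (66, 77) (0, 77)]
2. ⊥bis P6·P0 via (54.285,32.575): [(0, 43.1603) (66, 30.2906) (66, 77) (0, 77)]  |A|=2658.1194
3. ⊥bis P6·P1 via (31.76,49.63): [(35.1497, 36.3063) (66, 30.2906) (66, 77) (24.7968, 77)]  |A|=1558.8554
4. ⊥bis P6·P2 via (37.515,39.04): [(33.0689, 44.4853) (40.6177, 35.2401) (66, 30.2906) (66, 77) (24.7968, 77)]  |A|=1537.6034
5. ⊥bis P6·P3 via (32.75,37.04): [(33.0689, 44.4853) (40.6177, 35.2401) (66, 30.2906) (66, 77) (24.7968, 77)]  |A|=1537.6034
6. ⊥bis P6·P4 via (49.23,53.14): [(56.5951, 32.1245) (66, 30.2906) (66, 77) (40.868, 77)]  |A|=783.5536
7. ⊥bis P6·P5 via (59.79,43.86): [(52.646, 43.3927) (66, 44.2662) (66, 77) (40.868, 77)]  |A|=640.8724
8. ⊥bis P6·P7 via (56.015,38.055): [(52.646, 43.3927) (66, 44.2662) (66, 77) (40.868, 77)]  |A|=640.8724
9. canonical 4-gon: [(52.646, 43.3927) (66, 44.2662) (66, 77) (40.868, 77)]
10. shoelace: 640.8724

Area of P6's cell: 640.8724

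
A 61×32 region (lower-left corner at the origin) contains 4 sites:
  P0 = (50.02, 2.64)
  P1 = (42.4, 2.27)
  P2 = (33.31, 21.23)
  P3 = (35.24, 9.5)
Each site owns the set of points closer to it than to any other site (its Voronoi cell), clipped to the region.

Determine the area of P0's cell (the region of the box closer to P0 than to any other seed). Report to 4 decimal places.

1. box [0,61]×[0,32]: [(0, 0) (61, 0) (61, 32) (0, 32)]
2. ⊥bis P0·P1 via (46.21,2.455): [(46.3292, 0) (61, 0) (61, 32) (44.7754, 32)]  |A|=494.3263
3. ⊥bis P0·P2 via (41.665,11.935): [(45.5789, 15.4531) (46.3292, 0) (61, 0) (61, 29.3147)]  |A|=339.387
4. ⊥bis P0·P3 via (42.63,6.07): [(47.9917, 17.6219) (45.712, 12.7103) (46.3292, 0) (61, 0) (61, 29.3147)]  |A|=335.9337
5. canonical 5-gon: [(47.9917, 17.6219) (45.712, 12.7103) (46.3292, 0) (61, 0) (61, 29.3147)]
6. shoelace: 335.9337

Area of P0's cell: 335.9337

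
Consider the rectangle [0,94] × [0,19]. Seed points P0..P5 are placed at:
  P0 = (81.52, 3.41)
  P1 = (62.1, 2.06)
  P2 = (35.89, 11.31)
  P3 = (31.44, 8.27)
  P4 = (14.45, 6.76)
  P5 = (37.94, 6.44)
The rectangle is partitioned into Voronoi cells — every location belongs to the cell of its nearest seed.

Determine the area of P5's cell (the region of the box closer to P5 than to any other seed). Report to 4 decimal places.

Area of P5's cell: 187.1750

1. box [0,94]×[0,19]: [(0, 0) (94, 0) (94, 19) (0, 19)]
2. ⊥bis P5·P0 via (59.73,4.925): [(0, 0) (59.3876, 0) (60.7086, 19) (0, 19)]  |A|=1140.9137
3. ⊥bis P5·P1 via (50.02,4.25): [(0, 0) (49.2495, 0) (52.694, 19) (0, 19)]  |A|=968.4638
4. ⊥bis P5·P2 via (36.915,8.875): [(15.8315, 0) (49.2495, 0) (52.0105, 15.2294)]  |A|=254.4676
5. ⊥bis P5·P3 via (34.69,7.355): [(34.8763, 8.0168) (32.6193, 0) (49.2495, 0) (52.0105, 15.2294)]  |A|=187.175
6. ⊥bis P5·P4 via (26.195,6.6): [(34.8763, 8.0168) (32.6193, 0) (49.2495, 0) (52.0105, 15.2294)]  |A|=187.175
7. canonical 4-gon: [(34.8763, 8.0168) (32.6193, 0) (49.2495, 0) (52.0105, 15.2294)]
8. shoelace: 187.175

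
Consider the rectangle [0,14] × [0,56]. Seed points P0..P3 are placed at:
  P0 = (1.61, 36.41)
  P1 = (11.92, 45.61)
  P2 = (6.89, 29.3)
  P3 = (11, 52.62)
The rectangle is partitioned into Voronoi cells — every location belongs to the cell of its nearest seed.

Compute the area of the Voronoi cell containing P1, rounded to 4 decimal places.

Area of P1's cell: 103.2929

1. box [0,14]×[0,56]: [(0, 0) (14, 0) (14, 56) (0, 56)]
2. ⊥bis P1·P0 via (6.765,41.01): [(0, 48.5912) (14, 32.9021) (14, 56) (0, 56)]  |A|=213.5469
3. ⊥bis P1·P2 via (9.405,37.455): [(0, 48.5912) (10.1394, 37.2285) (14, 36.0379) (14, 56) (0, 56)]  |A|=207.4938
4. ⊥bis P1·P3 via (11.46,49.115): [(0.783, 47.7137) (10.1394, 37.2285) (14, 36.0379) (14, 49.4484)]  |A|=103.2929
5. canonical 4-gon: [(0.783, 47.7137) (10.1394, 37.2285) (14, 36.0379) (14, 49.4484)]
6. shoelace: 103.2929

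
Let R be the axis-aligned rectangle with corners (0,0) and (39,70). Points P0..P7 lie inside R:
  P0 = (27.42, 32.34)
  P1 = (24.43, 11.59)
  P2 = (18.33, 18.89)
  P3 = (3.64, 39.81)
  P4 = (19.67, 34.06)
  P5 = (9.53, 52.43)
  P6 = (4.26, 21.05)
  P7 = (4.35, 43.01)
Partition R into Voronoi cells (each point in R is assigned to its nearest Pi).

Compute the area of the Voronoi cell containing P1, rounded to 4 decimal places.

1. box [0,39]×[0,70]: [(0, 0) (39, 0) (39, 70) (0, 70)]
2. ⊥bis P1·P0 via (25.925,21.965): [(0, 25.7007) (0, 0) (39, 0) (39, 20.0809)]  |A|=892.742
3. ⊥bis P1·P2 via (21.38,15.24): [(28.9127, 21.5345) (3.142, 0) (39, 0) (39, 20.0809)]  |A|=487.3729
4. ⊥bis P1·P3 via (14.035,25.7): [(28.9127, 21.5345) (3.142, 0) (39, 0) (39, 20.0809)]  |A|=487.3729
5. ⊥bis P1·P4 via (22.05,22.825): [(28.9127, 21.5345) (3.142, 0) (39, 0) (39, 20.0809)]  |A|=487.3729
6. ⊥bis P1·P5 via (16.98,32.01): [(28.9127, 21.5345) (3.142, 0) (39, 0) (39, 20.0809)]  |A|=487.3729
7. ⊥bis P1·P6 via (14.345,16.32): [(28.9127, 21.5345) (8.9779, 4.8766) (6.6907, 0) (39, 0) (39, 20.0809)]  |A|=478.72
8. ⊥bis P1·P7 via (14.39,27.3): [(28.9127, 21.5345) (8.9779, 4.8766) (6.6907, 0) (39, 0) (39, 20.0809)]  |A|=478.72
9. canonical 5-gon: [(28.9127, 21.5345) (8.9779, 4.8766) (6.6907, 0) (39, 0) (39, 20.0809)]
10. shoelace: 478.72

Area of P1's cell: 478.7200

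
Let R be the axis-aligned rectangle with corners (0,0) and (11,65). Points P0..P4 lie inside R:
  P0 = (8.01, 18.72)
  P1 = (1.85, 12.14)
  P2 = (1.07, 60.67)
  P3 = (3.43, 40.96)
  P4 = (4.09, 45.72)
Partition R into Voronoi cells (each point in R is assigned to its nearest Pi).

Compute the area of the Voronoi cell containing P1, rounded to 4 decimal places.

Area of P1's cell: 163.8602

1. box [0,11]×[0,65]: [(0, 0) (11, 0) (11, 65) (0, 65)]
2. ⊥bis P1·P0 via (4.93,15.43): [(0, 20.0453) (0, 0) (11, 0) (11, 9.7474)]  |A|=163.8602
3. ⊥bis P1·P2 via (1.46,36.405): [(0, 20.0453) (0, 0) (11, 0) (11, 9.7474)]  |A|=163.8602
4. ⊥bis P1·P3 via (2.64,26.55): [(0, 20.0453) (0, 0) (11, 0) (11, 9.7474)]  |A|=163.8602
5. ⊥bis P1·P4 via (2.97,28.93): [(0, 20.0453) (0, 0) (11, 0) (11, 9.7474)]  |A|=163.8602
6. canonical 4-gon: [(0, 20.0453) (0, 0) (11, 0) (11, 9.7474)]
7. shoelace: 163.8602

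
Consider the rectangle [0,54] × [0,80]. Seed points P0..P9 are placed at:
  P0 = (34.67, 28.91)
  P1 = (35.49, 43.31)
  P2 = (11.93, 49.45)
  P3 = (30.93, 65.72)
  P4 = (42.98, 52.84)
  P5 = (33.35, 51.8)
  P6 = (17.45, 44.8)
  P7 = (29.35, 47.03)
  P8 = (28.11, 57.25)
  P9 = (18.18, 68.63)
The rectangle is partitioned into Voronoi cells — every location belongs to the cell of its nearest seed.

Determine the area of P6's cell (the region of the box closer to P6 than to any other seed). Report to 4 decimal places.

1. box [0,54]×[0,80]: [(0, 0) (54, 0) (54, 80) (0, 80)]
2. ⊥bis P6·P0 via (26.06,36.855): [(0, 8.6138) (54, 67.1336) (54, 80) (0, 80)]  |A|=2274.8214
3. ⊥bis P6·P1 via (26.47,44.055): [(0, 8.6138) (25.8572, 36.6352) (29.4388, 80) (0, 80)]  |A|=1561.2279
4. ⊥bis P6·P2 via (14.69,47.125): [(0, 29.6865) (0, 8.6138) (25.8572, 36.6352) (28.0317, 62.9629)]  |A|=605.2658
5. ⊥bis P6·P3 via (24.19,55.26): [(22.4742, 56.3656) (0, 29.6865) (0, 8.6138) (25.8572, 36.6352) (27.2335, 53.2989)]  |A|=581.0451
6. ⊥bis P6·P4 via (30.215,48.82): [(22.4742, 56.3656) (0, 29.6865) (0, 8.6138) (25.8572, 36.6352) (27.2335, 53.2989)]  |A|=581.0451
7. ⊥bis P6·P5 via (25.4,48.3): [(22.0637, 55.8783) (0, 29.6865) (0, 8.6138) (25.8572, 36.6352) (26.5962, 45.5829)]  |A|=558.4888
8. ⊥bis P6·P7 via (23.4,45.915): [(21.6295, 55.3629) (0, 29.6865) (0, 8.6138) (25.2602, 35.9883)]  |A|=522.2947
9. ⊥bis P6·P8 via (22.78,51.025): [(22.3779, 51.3693) (19.9887, 53.415) (0, 29.6865) (0, 8.6138) (25.2602, 35.9883)]  |A|=518.2894
10. ⊥bis P6·P9 via (17.815,56.715): [(22.3779, 51.3693) (19.9887, 53.415) (0, 29.6865) (0, 8.6138) (25.2602, 35.9883)]  |A|=518.2894
11. canonical 5-gon: [(22.3779, 51.3693) (19.9887, 53.415) (0, 29.6865) (0, 8.6138) (25.2602, 35.9883)]
12. shoelace: 518.2894

Area of P6's cell: 518.2894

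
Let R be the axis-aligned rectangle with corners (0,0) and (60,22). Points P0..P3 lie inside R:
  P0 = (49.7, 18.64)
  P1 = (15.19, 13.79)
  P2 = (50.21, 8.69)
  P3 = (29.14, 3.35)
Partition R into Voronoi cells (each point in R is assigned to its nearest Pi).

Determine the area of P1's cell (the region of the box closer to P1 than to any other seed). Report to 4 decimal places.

1. box [0,60]×[0,22]: [(0, 0) (60, 0) (60, 22) (0, 22)]
2. ⊥bis P1·P0 via (32.445,16.215): [(0, 0) (34.7238, 0) (31.632, 22) (0, 22)]  |A|=729.914
3. ⊥bis P1·P2 via (32.7,11.24): [(0, 0) (31.0631, 0) (32.926, 12.7922) (31.632, 22) (0, 22)]  |A|=706.4997
4. ⊥bis P1·P3 via (22.165,8.57): [(0, 0) (15.7513, 0) (31.7243, 21.3432) (31.632, 22) (0, 22)]  |A|=527.447
5. canonical 5-gon: [(0, 0) (15.7513, 0) (31.7243, 21.3432) (31.632, 22) (0, 22)]
6. shoelace: 527.447

Area of P1's cell: 527.4470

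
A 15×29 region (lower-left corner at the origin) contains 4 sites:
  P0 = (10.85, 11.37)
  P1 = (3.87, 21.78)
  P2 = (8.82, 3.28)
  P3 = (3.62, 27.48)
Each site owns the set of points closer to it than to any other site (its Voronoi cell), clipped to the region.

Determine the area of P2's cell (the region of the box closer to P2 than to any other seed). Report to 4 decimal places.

1. box [0,15]×[0,29]: [(0, 0) (15, 0) (15, 29) (0, 29)]
2. ⊥bis P2·P0 via (9.835,7.325): [(0, 9.7929) (0, 0) (15, 0) (15, 6.029)]  |A|=118.6637
3. ⊥bis P2·P1 via (6.345,12.53): [(0, 9.7929) (0, 0) (15, 0) (15, 6.029)]  |A|=118.6637
4. ⊥bis P2·P3 via (6.22,15.38): [(0, 9.7929) (0, 0) (15, 0) (15, 6.029)]  |A|=118.6637
5. canonical 4-gon: [(0, 9.7929) (0, 0) (15, 0) (15, 6.029)]
6. shoelace: 118.6637

Area of P2's cell: 118.6637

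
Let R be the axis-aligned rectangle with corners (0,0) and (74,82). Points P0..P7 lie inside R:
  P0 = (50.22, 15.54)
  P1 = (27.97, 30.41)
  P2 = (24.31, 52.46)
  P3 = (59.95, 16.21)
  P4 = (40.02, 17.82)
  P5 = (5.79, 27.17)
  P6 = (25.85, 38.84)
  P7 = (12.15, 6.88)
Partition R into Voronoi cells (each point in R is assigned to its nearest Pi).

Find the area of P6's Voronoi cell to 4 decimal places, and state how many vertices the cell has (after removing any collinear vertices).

Area of P6's cell: 426.8206 (5 vertices)

1. box [0,74]×[0,82]: [(0, 0) (74, 0) (74, 82) (0, 82)]
2. ⊥bis P6·P0 via (38.035,27.19): [(0, 0) (12.0388, 0) (74, 64.8066) (74, 82) (0, 82)]  |A|=4060.2528
3. ⊥bis P6·P1 via (26.91,34.625): [(0, 27.8576) (50.9155, 40.662) (74, 64.8066) (74, 82) (0, 82)]  |A|=3106.3008
4. ⊥bis P6·P2 via (25.08,45.65): [(0, 42.8142) (0, 27.8576) (50.9155, 40.662) (59.394, 49.5298)]  |A|=615.6422
5. ⊥bis P6·P3 via (42.9,27.525): [(57.3498, 49.2987) (0, 42.8142) (0, 27.8576) (50.9155, 40.662) (53.2127, 43.0647)]  |A|=609.7487
6. ⊥bis P6·P4 via (32.935,28.33): [(57.3498, 49.2987) (0, 42.8142) (0, 27.8576) (50.9155, 40.662) (53.2127, 43.0647)]  |A|=609.7487
7. ⊥bis P6·P5 via (15.82,33.005): [(57.3498, 49.2987) (9.4892, 43.8872) (16.4132, 31.9852) (50.9155, 40.662) (53.2127, 43.0647)]  |A|=426.8206
8. ⊥bis P6·P7 via (19,22.86): [(57.3498, 49.2987) (9.4892, 43.8872) (16.4132, 31.9852) (50.9155, 40.662) (53.2127, 43.0647)]  |A|=426.8206
9. canonical 5-gon: [(57.3498, 49.2987) (9.4892, 43.8872) (16.4132, 31.9852) (50.9155, 40.662) (53.2127, 43.0647)]
10. shoelace: 426.8206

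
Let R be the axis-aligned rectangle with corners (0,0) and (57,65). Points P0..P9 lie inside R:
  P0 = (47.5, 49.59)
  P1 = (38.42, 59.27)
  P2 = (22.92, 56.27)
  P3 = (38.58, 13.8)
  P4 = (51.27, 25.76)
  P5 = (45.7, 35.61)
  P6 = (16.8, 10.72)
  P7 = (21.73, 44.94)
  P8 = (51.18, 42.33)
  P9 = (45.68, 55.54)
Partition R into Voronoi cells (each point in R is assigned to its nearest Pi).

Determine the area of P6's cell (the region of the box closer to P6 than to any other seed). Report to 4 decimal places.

1. box [0,57]×[0,65]: [(0, 0) (57, 0) (57, 65) (0, 65)]
2. ⊥bis P6·P0 via (32.15,30.155): [(0, 55.5475) (0, 0) (57, 0) (57, 10.5282)]  |A|=1883.1554
3. ⊥bis P6·P1 via (27.61,34.995): [(23.9692, 36.6163) (0, 47.2901) (0, 0) (57, 0) (57, 10.5282)]  |A|=1784.1946
4. ⊥bis P6·P2 via (19.86,33.495): [(29.5736, 32.1899) (0, 36.1633) (0, 0) (57, 0) (57, 10.5282)]  |A|=1596.5268
5. ⊥bis P6·P3 via (27.69,12.26): [(24.7806, 32.8339) (0, 36.1633) (0, 0) (29.4237, 0)]  |A|=931.1218
6. ⊥bis P6·P4 via (34.035,18.24): [(24.7806, 32.8339) (0, 36.1633) (0, 0) (29.4237, 0)]  |A|=931.1218
7. ⊥bis P6·P5 via (31.25,23.165): [(25.1455, 30.2529) (22.6796, 33.1162) (0, 36.1633) (0, 0) (29.4237, 0)]  |A|=928.4621
8. ⊥bis P6·P7 via (19.265,27.83): [(25.6176, 26.9148) (0, 30.6055) (0, 0) (29.4237, 0)]  |A|=787.9863
9. ⊥bis P6·P8 via (33.99,26.525): [(25.6176, 26.9148) (0, 30.6055) (0, 0) (29.4237, 0)]  |A|=787.9863
10. ⊥bis P6·P9 via (31.24,33.13): [(25.6176, 26.9148) (0, 30.6055) (0, 0) (29.4237, 0)]  |A|=787.9863
11. canonical 4-gon: [(25.6176, 26.9148) (0, 30.6055) (0, 0) (29.4237, 0)]
12. shoelace: 787.9863

Area of P6's cell: 787.9863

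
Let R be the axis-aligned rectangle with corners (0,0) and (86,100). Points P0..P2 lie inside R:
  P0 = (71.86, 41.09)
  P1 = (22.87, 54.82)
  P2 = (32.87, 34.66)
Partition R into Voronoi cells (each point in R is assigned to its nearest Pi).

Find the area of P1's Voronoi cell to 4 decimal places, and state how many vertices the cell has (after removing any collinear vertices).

Area of P1's cell: 3088.5608 (4 vertices)

1. box [0,86]×[0,100]: [(0, 0) (86, 0) (86, 100) (0, 100)]
2. ⊥bis P1·P0 via (47.365,47.955): [(0, 0) (33.9251, 0) (61.9512, 100) (0, 100)]  |A|=4793.8134
3. ⊥bis P1·P2 via (27.87,44.74): [(0, 30.9156) (49.4662, 55.4524) (61.9512, 100) (0, 100)]  |A|=3088.5608
4. canonical 4-gon: [(0, 30.9156) (49.4662, 55.4524) (61.9512, 100) (0, 100)]
5. shoelace: 3088.5608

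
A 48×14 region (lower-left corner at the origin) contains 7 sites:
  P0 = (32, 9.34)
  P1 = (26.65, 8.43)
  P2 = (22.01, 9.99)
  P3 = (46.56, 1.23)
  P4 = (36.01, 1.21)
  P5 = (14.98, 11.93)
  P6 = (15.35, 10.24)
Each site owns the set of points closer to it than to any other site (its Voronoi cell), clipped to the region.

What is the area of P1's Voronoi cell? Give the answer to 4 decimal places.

Area of P1's cell: 79.2998

1. box [0,48]×[0,14]: [(0, 0) (48, 0) (48, 14) (0, 14)]
2. ⊥bis P1·P0 via (29.325,8.885): [(0, 0) (30.8363, 0) (28.455, 14) (0, 14)]  |A|=415.0388
3. ⊥bis P1·P2 via (24.33,9.21): [(21.2335, 0) (30.8363, 0) (28.455, 14) (25.9404, 14)]  |A|=84.821
4. ⊥bis P1·P3 via (36.605,4.83): [(21.2335, 0) (30.8363, 0) (28.455, 14) (25.9404, 14)]  |A|=84.821
5. ⊥bis P1·P4 via (31.33,4.82): [(21.2335, 0) (27.612, 0) (30.2538, 3.4248) (28.455, 14) (25.9404, 14)]  |A|=79.2998
6. ⊥bis P1·P5 via (20.815,10.18): [(21.2335, 0) (27.612, 0) (30.2538, 3.4248) (28.455, 14) (25.9404, 14)]  |A|=79.2998
7. ⊥bis P1·P6 via (21,9.335): [(21.2335, 0) (27.612, 0) (30.2538, 3.4248) (28.455, 14) (25.9404, 14)]  |A|=79.2998
8. canonical 5-gon: [(21.2335, 0) (27.612, 0) (30.2538, 3.4248) (28.455, 14) (25.9404, 14)]
9. shoelace: 79.2998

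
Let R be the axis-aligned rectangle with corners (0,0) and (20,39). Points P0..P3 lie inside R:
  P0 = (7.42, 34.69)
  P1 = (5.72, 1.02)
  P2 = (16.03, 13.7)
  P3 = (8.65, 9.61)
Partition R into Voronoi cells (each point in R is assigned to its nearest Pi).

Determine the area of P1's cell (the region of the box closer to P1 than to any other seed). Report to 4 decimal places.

Area of P1's cell: 86.0322

1. box [0,20]×[0,39]: [(0, 0) (20, 0) (20, 39) (0, 39)]
2. ⊥bis P1·P0 via (6.57,17.855): [(0, 18.1867) (0, 0) (20, 0) (20, 17.1769)]  |A|=353.6364
3. ⊥bis P1·P2 via (10.875,7.36): [(0, 16.2024) (0, 0) (19.9269, 0)]  |A|=161.4313
4. ⊥bis P1·P3 via (7.185,5.315): [(17.8743, 1.6689) (0, 7.7658) (0, 0) (19.9269, 0)]  |A|=86.0322
5. canonical 4-gon: [(17.8743, 1.6689) (0, 7.7658) (0, 0) (19.9269, 0)]
6. shoelace: 86.0322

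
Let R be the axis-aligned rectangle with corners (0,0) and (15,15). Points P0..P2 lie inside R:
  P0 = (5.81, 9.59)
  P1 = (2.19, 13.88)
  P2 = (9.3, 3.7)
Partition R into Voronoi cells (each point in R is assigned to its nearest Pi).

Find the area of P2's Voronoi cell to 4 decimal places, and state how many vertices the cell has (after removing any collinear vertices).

Area of P2's cell: 99.1862 (4 vertices)

1. box [0,15]×[0,15]: [(0, 0) (15, 0) (15, 15) (0, 15)]
2. ⊥bis P2·P0 via (7.555,6.645): [(0, 2.1684) (0, 0) (15, 0) (15, 11.0564)]  |A|=99.1862
3. ⊥bis P2·P1 via (5.745,8.79): [(0, 2.1684) (0, 0) (15, 0) (15, 11.0564)]  |A|=99.1862
4. canonical 4-gon: [(0, 2.1684) (0, 0) (15, 0) (15, 11.0564)]
5. shoelace: 99.1862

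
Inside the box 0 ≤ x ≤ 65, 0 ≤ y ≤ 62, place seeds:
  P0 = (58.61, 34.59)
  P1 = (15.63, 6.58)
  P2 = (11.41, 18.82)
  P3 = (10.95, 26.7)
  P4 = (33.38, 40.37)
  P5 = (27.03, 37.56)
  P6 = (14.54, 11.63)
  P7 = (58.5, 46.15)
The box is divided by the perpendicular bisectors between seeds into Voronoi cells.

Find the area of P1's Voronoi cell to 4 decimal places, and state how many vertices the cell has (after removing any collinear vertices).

Area of P1's cell: 490.9802 (4 vertices)

1. box [0,65]×[0,62]: [(0, 0) (65, 0) (65, 62) (0, 62)]
2. ⊥bis P1·P0 via (37.12,20.585): [(0, 0) (50.5352, 0) (10.1299, 62) (0, 62)]  |A|=1880.6188
3. ⊥bis P1·P2 via (13.52,12.7): [(0, 8.0387) (0, 0) (50.5352, 0) (36.9861, 20.7904)]  |A|=673.9847
4. ⊥bis P1·P3 via (13.29,16.64): [(0, 8.0387) (0, 0) (50.5352, 0) (36.9861, 20.7904)]  |A|=673.9847
5. ⊥bis P1·P4 via (24.505,23.475): [(32.5361, 19.2562) (0, 8.0387) (0, 0) (50.5352, 0) (40.8228, 14.9032)]  |A|=657.9424
6. ⊥bis P1·P5 via (21.33,22.07): [(30.6984, 18.6226) (0, 8.0387) (0, 0) (50.5352, 0) (40.8281, 14.8951)]  |A|=651.2862
7. ⊥bis P1·P6 via (15.085,9.105): [(0, 5.849) (0, 0) (50.5352, 0) (40.9616, 14.6902)]  |A|=490.9802
8. ⊥bis P1·P7 via (37.065,26.365): [(0, 5.849) (0, 0) (50.5352, 0) (40.9616, 14.6902)]  |A|=490.9802
9. canonical 4-gon: [(0, 5.849) (0, 0) (50.5352, 0) (40.9616, 14.6902)]
10. shoelace: 490.9802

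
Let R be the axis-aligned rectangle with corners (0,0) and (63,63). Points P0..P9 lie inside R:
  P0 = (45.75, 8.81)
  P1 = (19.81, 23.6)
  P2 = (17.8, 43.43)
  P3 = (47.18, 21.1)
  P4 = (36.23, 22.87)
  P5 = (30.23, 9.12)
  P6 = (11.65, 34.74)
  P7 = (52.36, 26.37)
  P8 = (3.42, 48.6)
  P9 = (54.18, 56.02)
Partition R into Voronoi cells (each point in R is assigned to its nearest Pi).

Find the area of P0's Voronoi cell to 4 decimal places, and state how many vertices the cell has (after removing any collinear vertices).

1. box [0,63]×[0,63]: [(0, 0) (63, 0) (63, 63) (0, 63)]
2. ⊥bis P0·P1 via (32.78,16.205): [(23.5405, 0) (63, 0) (63, 63) (59.4607, 63)]  |A|=1354.4605
3. ⊥bis P0·P2 via (31.775,26.12): [(44.1121, 36.0802) (23.5405, 0) (63, 0) (63, 51.3291)]  |A|=1196.6025
4. ⊥bis P0·P3 via (46.465,14.955): [(32.963, 16.526) (23.5405, 0) (63, 0) (63, 13.0311)]  |A|=521.761
5. ⊥bis P0·P4 via (40.99,15.84): [(40.6775, 15.6284) (27.2785, 6.556) (23.5405, 0) (63, 0) (63, 13.0311)]  |A|=480.7529
6. ⊥bis P0·P5 via (37.99,8.965): [(40.6775, 15.6284) (38.0881, 13.8751) (37.8109, 0) (63, 0) (63, 13.0311)]  |A|=359.9969
7. ⊥bis P0·P6 via (28.7,21.775): [(40.6775, 15.6284) (38.0881, 13.8751) (37.8109, 0) (63, 0) (63, 13.0311)]  |A|=359.9969
8. ⊥bis P0·P7 via (49.055,17.59): [(60.3457, 13.3399) (40.6775, 15.6284) (38.0881, 13.8751) (37.8109, 0) (63, 0) (63, 12.3408)]  |A|=359.0807
9. ⊥bis P0·P8 via (24.585,28.705): [(60.3457, 13.3399) (40.6775, 15.6284) (38.0881, 13.8751) (37.8109, 0) (63, 0) (63, 12.3408)]  |A|=359.0807
10. ⊥bis P0·P9 via (49.965,32.415): [(60.3457, 13.3399) (40.6775, 15.6284) (38.0881, 13.8751) (37.8109, 0) (63, 0) (63, 12.3408)]  |A|=359.0807
11. canonical 6-gon: [(60.3457, 13.3399) (40.6775, 15.6284) (38.0881, 13.8751) (37.8109, 0) (63, 0) (63, 12.3408)]
12. shoelace: 359.0807

Area of P0's cell: 359.0807 (6 vertices)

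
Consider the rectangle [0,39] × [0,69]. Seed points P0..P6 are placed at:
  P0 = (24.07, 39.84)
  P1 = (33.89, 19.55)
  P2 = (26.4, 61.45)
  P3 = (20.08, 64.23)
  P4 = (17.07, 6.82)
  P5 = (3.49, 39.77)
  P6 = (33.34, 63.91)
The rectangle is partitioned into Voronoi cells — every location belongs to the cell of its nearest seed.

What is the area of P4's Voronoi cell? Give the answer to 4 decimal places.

Area of P4's cell: 605.4706

1. box [0,39]×[0,69]: [(0, 0) (39, 0) (39, 69) (0, 69)]
2. ⊥bis P4·P0 via (20.57,23.33): [(0, 27.6907) (0, 0) (39, 0) (39, 19.423)]  |A|=918.7165
3. ⊥bis P4·P1 via (25.48,13.185): [(17.2729, 24.029) (0, 27.6907) (0, 0) (35.4589, 0)]  |A|=665.1694
4. ⊥bis P4·P2 via (21.735,34.135): [(17.2729, 24.029) (0, 27.6907) (0, 0) (35.4589, 0)]  |A|=665.1694
5. ⊥bis P4·P3 via (18.575,35.525): [(17.2729, 24.029) (0, 27.6907) (0, 0) (35.4589, 0)]  |A|=665.1694
6. ⊥bis P4·P5 via (10.28,23.295): [(17.2729, 24.029) (13.8312, 24.7586) (0, 19.0582) (0, 0) (35.4589, 0)]  |A|=605.4706
7. ⊥bis P4·P6 via (25.205,35.365): [(17.2729, 24.029) (13.8312, 24.7586) (0, 19.0582) (0, 0) (35.4589, 0)]  |A|=605.4706
8. canonical 5-gon: [(17.2729, 24.029) (13.8312, 24.7586) (0, 19.0582) (0, 0) (35.4589, 0)]
9. shoelace: 605.4706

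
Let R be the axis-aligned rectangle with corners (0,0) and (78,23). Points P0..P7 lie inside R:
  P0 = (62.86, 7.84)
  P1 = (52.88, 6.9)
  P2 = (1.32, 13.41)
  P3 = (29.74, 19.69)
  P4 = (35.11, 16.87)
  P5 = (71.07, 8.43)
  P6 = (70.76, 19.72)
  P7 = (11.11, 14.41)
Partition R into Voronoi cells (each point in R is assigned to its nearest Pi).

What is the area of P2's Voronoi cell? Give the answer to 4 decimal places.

1. box [0,78]×[0,23]: [(0, 0) (78, 0) (78, 23) (0, 23)]
2. ⊥bis P2·P0 via (32.09,10.625): [(0, 0) (31.1283, 0) (33.2101, 23) (0, 23)]  |A|=739.8915
3. ⊥bis P2·P1 via (27.1,10.155): [(0, 0) (25.8178, 0) (28.7218, 23) (0, 23)]  |A|=627.2059
4. ⊥bis P2·P3 via (15.53,16.55): [(0, 0) (19.1871, 0) (14.1047, 23) (0, 23)]  |A|=382.8558
5. ⊥bis P2·P4 via (18.215,15.14): [(0, 0) (19.1871, 0) (14.1047, 23) (0, 23)]  |A|=382.8558
6. ⊥bis P2·P5 via (36.195,10.92): [(0, 0) (19.1871, 0) (14.1047, 23) (0, 23)]  |A|=382.8558
7. ⊥bis P2·P6 via (36.04,16.565): [(0, 0) (19.1871, 0) (14.1047, 23) (0, 23)]  |A|=382.8558
8. ⊥bis P2·P7 via (6.215,13.91): [(0, 0) (7.6358, 0) (5.2865, 23) (0, 23)]  |A|=148.6069
9. canonical 4-gon: [(0, 0) (7.6358, 0) (5.2865, 23) (0, 23)]
10. shoelace: 148.6069

Area of P2's cell: 148.6069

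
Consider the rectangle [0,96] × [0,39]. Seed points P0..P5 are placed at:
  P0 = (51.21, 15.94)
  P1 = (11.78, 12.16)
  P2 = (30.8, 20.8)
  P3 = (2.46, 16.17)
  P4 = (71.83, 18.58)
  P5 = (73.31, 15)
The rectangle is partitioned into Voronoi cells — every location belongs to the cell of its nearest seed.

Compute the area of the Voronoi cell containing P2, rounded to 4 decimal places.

Area of P2's cell: 824.4231

1. box [0,96]×[0,39]: [(0, 0) (96, 0) (96, 39) (0, 39)]
2. ⊥bis P2·P0 via (41.005,18.37): [(0, 0) (36.6308, 0) (45.9174, 39) (0, 39)]  |A|=1609.6889
3. ⊥bis P2·P1 via (21.29,16.48): [(28.7762, 0) (36.6308, 0) (45.9174, 39) (11.0601, 39)]  |A|=832.8815
4. ⊥bis P2·P3 via (16.63,18.485): [(14.5243, 31.374) (28.7762, 0) (36.6308, 0) (45.9174, 39) (13.2784, 39)]  |A|=824.4231
5. ⊥bis P2·P4 via (51.315,19.69): [(14.5243, 31.374) (28.7762, 0) (36.6308, 0) (45.9174, 39) (13.2784, 39)]  |A|=824.4231
6. ⊥bis P2·P5 via (52.055,17.9): [(14.5243, 31.374) (28.7762, 0) (36.6308, 0) (45.9174, 39) (13.2784, 39)]  |A|=824.4231
7. canonical 5-gon: [(14.5243, 31.374) (28.7762, 0) (36.6308, 0) (45.9174, 39) (13.2784, 39)]
8. shoelace: 824.4231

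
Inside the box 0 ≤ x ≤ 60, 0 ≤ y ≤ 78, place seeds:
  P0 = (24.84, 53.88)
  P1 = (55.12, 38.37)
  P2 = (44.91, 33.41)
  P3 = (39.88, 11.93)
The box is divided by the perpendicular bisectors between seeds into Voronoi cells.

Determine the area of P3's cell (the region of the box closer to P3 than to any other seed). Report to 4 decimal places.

Area of P3's cell: 1426.2084

1. box [0,60]×[0,78]: [(0, 0) (60, 0) (60, 78) (0, 78)]
2. ⊥bis P3·P0 via (32.36,32.905): [(0, 21.3032) (0, 0) (60, 0) (60, 42.8145)]  |A|=1923.5333
3. ⊥bis P3·P1 via (47.5,25.15): [(33.3993, 33.2776) (0, 21.3032) (0, 0) (60, 0) (60, 17.945)]  |A|=1592.76
4. ⊥bis P3·P2 via (42.395,22.67): [(58.2398, 18.9596) (19.0562, 28.1353) (0, 21.3032) (0, 0) (60, 0) (60, 17.945)]  |A|=1426.2084
5. canonical 6-gon: [(58.2398, 18.9596) (19.0562, 28.1353) (0, 21.3032) (0, 0) (60, 0) (60, 17.945)]
6. shoelace: 1426.2084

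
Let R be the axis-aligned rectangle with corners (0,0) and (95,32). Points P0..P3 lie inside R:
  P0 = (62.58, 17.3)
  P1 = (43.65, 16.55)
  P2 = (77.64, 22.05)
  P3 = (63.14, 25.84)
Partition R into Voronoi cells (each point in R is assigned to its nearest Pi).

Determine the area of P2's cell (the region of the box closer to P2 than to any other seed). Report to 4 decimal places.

1. box [0,95]×[0,32]: [(0, 0) (95, 0) (95, 32) (0, 32)]
2. ⊥bis P2·P0 via (70.11,19.675): [(76.3156, 0) (95, 0) (95, 32) (66.2226, 32)]  |A|=759.3884
3. ⊥bis P2·P1 via (60.645,19.3): [(76.3156, 0) (95, 0) (95, 32) (66.2226, 32)]  |A|=759.3884
4. ⊥bis P2·P3 via (70.39,23.945): [(69.6528, 21.1246) (76.3156, 0) (95, 0) (95, 32) (72.4954, 32)]  |A|=725.2788
5. canonical 5-gon: [(69.6528, 21.1246) (76.3156, 0) (95, 0) (95, 32) (72.4954, 32)]
6. shoelace: 725.2788

Area of P2's cell: 725.2788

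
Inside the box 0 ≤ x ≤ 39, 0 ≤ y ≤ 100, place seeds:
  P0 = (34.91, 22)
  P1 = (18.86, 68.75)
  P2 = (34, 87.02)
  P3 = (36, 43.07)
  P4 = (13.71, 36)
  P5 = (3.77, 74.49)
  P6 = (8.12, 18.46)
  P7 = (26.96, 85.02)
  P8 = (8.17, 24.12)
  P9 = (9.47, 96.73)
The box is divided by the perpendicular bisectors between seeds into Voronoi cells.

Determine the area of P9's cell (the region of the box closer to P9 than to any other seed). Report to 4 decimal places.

1. box [0,39]×[0,100]: [(0, 0) (39, 0) (39, 100) (0, 100)]
2. ⊥bis P9·P0 via (22.19,59.365): [(0, 51.811) (39, 65.0876) (39, 100) (0, 100)]  |A|=1620.479
3. ⊥bis P9·P1 via (14.165,82.74): [(0, 77.9863) (39, 91.0745) (39, 100) (0, 100)]  |A|=603.314
4. ⊥bis P9·P2 via (21.735,91.875): [(0, 77.9863) (18.7247, 84.2702) (24.9512, 100) (0, 100)]  |A|=402.3389
5. ⊥bis P9·P3 via (22.735,69.9): [(0, 77.9863) (18.7247, 84.2702) (24.9512, 100) (0, 100)]  |A|=402.3389
6. ⊥bis P9·P4 via (11.59,66.365): [(0, 77.9863) (18.7247, 84.2702) (24.9512, 100) (0, 100)]  |A|=402.3389
7. ⊥bis P9·P5 via (6.62,85.61): [(0, 87.3067) (15.7468, 83.2708) (18.7247, 84.2702) (24.9512, 100) (0, 100)]  |A|=328.9556
8. ⊥bis P9·P6 via (8.795,57.595): [(0, 87.3067) (15.7468, 83.2708) (18.7247, 84.2702) (24.9512, 100) (0, 100)]  |A|=328.9556
9. ⊥bis P9·P7 via (18.215,90.875): [(0, 87.3067) (13.508, 83.8446) (24.3244, 100) (0, 100)]  |A|=282.2156
10. ⊥bis P9·P8 via (8.82,60.425): [(0, 87.3067) (13.508, 83.8446) (24.3244, 100) (0, 100)]  |A|=282.2156
11. canonical 4-gon: [(0, 87.3067) (13.508, 83.8446) (24.3244, 100) (0, 100)]
12. shoelace: 282.2156

Area of P9's cell: 282.2156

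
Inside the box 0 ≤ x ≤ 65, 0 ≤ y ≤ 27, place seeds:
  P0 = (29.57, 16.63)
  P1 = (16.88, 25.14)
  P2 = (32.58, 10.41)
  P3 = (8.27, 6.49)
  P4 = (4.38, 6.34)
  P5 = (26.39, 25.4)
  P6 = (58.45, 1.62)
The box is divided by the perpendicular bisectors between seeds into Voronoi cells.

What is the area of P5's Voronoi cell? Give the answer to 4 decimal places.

Area of P5's cell: 94.1266

1. box [0,65]×[0,27]: [(0, 0) (65, 0) (65, 27) (0, 27)]
2. ⊥bis P5·P0 via (27.98,21.015): [(0, 10.8695) (44.4858, 27) (0, 27)]  |A|=358.79
3. ⊥bis P5·P1 via (21.635,25.27): [(21.8125, 18.7787) (44.4858, 27) (21.5877, 27)]  |A|=94.1266
4. ⊥bis P5·P2 via (29.485,17.905): [(21.8125, 18.7787) (44.4858, 27) (21.5877, 27)]  |A|=94.1266
5. ⊥bis P5·P3 via (17.33,15.945): [(21.8125, 18.7787) (44.4858, 27) (21.5877, 27)]  |A|=94.1266
6. ⊥bis P5·P4 via (15.385,15.87): [(21.8125, 18.7787) (44.4858, 27) (21.5877, 27)]  |A|=94.1266
7. ⊥bis P5·P6 via (42.42,13.51): [(21.8125, 18.7787) (44.4858, 27) (21.5877, 27)]  |A|=94.1266
8. canonical 3-gon: [(21.8125, 18.7787) (44.4858, 27) (21.5877, 27)]
9. shoelace: 94.1266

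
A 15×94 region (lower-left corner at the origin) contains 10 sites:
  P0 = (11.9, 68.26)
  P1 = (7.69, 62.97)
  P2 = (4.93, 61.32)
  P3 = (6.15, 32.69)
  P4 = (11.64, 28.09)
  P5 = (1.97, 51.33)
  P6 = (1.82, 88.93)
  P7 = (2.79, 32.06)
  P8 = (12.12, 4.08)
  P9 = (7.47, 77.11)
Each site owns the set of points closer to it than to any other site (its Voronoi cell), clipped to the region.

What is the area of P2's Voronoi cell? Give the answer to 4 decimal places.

1. box [0,15]×[0,94]: [(0, 0) (15, 0) (15, 94) (0, 94)]
2. ⊥bis P2·P0 via (8.415,64.79): [(0, 73.2414) (0, 0) (15, 0) (15, 58.1765)]  |A|=985.6343
3. ⊥bis P2·P1 via (6.31,62.145): [(0, 72.6999) (0, 0) (15, 0) (15, 47.609)]  |A|=902.3168
4. ⊥bis P2·P3 via (5.54,47.005): [(0, 72.6999) (0, 46.7689) (15, 47.4081) (15, 47.609)]  |A|=195.989
5. ⊥bis P2·P4 via (8.285,44.705): [(0, 72.6999) (0, 46.7689) (15, 47.4081) (15, 47.609)]  |A|=195.989
6. ⊥bis P2·P5 via (3.45,56.325): [(11.154, 54.0423) (0, 72.6999) (0, 57.3472)]  |A|=85.6218
7. ⊥bis P2·P6 via (3.375,75.125): [(11.154, 54.0423) (0, 72.6999) (0, 57.3472)]  |A|=85.6218
8. ⊥bis P2·P7 via (3.86,46.69): [(11.154, 54.0423) (0, 72.6999) (0, 57.3472)]  |A|=85.6218
9. ⊥bis P2·P8 via (8.525,32.7): [(11.154, 54.0423) (0, 72.6999) (0, 57.3472)]  |A|=85.6218
10. ⊥bis P2·P9 via (6.2,69.215): [(11.154, 54.0423) (1.6454, 69.9477) (0, 70.2123) (0, 57.3472)]  |A|=83.5753
11. canonical 4-gon: [(11.154, 54.0423) (1.6454, 69.9477) (0, 70.2123) (0, 57.3472)]
12. shoelace: 83.5753

Area of P2's cell: 83.5753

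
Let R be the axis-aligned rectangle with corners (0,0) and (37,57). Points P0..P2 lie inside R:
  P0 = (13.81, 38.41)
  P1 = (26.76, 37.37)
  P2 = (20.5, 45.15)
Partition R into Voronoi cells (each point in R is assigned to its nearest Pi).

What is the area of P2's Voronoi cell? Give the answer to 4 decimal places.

1. box [0,37]×[0,57]: [(0, 0) (37, 0) (37, 57) (0, 57)]
2. ⊥bis P2·P0 via (17.155,41.78): [(37, 22.0822) (37, 57) (1.8212, 57)]  |A|=614.182
3. ⊥bis P2·P1 via (23.63,41.26): [(20.3433, 38.6154) (37, 52.0179) (37, 57) (1.8212, 57)]  |A|=364.8668
4. canonical 4-gon: [(20.3433, 38.6154) (37, 52.0179) (37, 57) (1.8212, 57)]
5. shoelace: 364.8668

Area of P2's cell: 364.8668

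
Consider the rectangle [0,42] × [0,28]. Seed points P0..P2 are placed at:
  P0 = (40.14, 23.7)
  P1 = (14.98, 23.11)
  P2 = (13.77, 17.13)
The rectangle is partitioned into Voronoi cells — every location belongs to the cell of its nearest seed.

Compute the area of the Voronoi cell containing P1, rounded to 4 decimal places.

1. box [0,42]×[0,28]: [(0, 0) (42, 0) (42, 28) (0, 28)]
2. ⊥bis P1·P0 via (27.56,23.405): [(0, 0) (28.1088, 0) (27.4522, 28) (0, 28)]  |A|=777.8553
3. ⊥bis P1·P2 via (14.375,20.12): [(0, 23.0287) (27.7003, 17.4238) (27.4522, 28) (0, 28)]  |A|=214.0247
4. canonical 4-gon: [(0, 23.0287) (27.7003, 17.4238) (27.4522, 28) (0, 28)]
5. shoelace: 214.0247

Area of P1's cell: 214.0247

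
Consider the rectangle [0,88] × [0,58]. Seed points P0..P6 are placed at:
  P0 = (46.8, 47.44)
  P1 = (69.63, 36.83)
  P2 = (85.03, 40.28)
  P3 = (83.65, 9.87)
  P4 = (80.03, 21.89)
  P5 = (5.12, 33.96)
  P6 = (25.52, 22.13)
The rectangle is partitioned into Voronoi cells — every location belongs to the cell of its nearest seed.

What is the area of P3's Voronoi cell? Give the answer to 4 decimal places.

Area of P3's cell: 443.6720

1. box [0,88]×[0,58]: [(0, 0) (88, 0) (88, 58) (0, 58)]
2. ⊥bis P3·P0 via (65.225,28.655): [(36.0101, 0) (88, 0) (88, 50.9935)]  |A|=1325.5739
3. ⊥bis P3·P1 via (76.64,23.35): [(40.8305, 4.728) (36.0101, 0) (88, 0) (88, 29.2575)]  |A|=812.9357
4. ⊥bis P3·P2 via (84.34,25.075): [(80.3089, 25.2579) (40.8305, 4.728) (36.0101, 0) (88, 0) (88, 24.9089)]  |A|=796.2128
5. ⊥bis P3·P4 via (81.84,15.88): [(39.067, 2.9983) (36.0101, 0) (88, 0) (88, 17.7352)]  |A|=511.8578
6. ⊥bis P3·P5 via (44.385,21.915): [(39.067, 2.9983) (38.3734, 2.318) (37.6623, 0) (88, 0) (88, 17.7352)]  |A|=509.9429
7. ⊥bis P3·P6 via (54.585,16): [(52.7094, 7.1069) (51.2105, 0) (88, 0) (88, 17.7352)]  |A|=443.672
8. canonical 4-gon: [(52.7094, 7.1069) (51.2105, 0) (88, 0) (88, 17.7352)]
9. shoelace: 443.672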